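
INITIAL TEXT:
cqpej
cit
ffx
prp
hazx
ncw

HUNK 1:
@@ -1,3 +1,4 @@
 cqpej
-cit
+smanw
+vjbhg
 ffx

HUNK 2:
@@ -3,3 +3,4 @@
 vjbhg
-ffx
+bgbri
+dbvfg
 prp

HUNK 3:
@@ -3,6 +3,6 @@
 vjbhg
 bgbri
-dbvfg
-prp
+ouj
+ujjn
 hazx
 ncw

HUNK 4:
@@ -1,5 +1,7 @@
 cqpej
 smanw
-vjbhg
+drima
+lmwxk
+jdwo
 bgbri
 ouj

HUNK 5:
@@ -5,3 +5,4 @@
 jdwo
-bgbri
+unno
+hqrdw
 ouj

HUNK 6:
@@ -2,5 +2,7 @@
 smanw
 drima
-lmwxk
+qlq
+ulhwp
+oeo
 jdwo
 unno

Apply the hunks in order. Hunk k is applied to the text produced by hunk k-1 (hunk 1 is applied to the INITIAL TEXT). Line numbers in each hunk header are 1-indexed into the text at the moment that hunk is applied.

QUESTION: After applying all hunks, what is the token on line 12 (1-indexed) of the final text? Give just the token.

Answer: hazx

Derivation:
Hunk 1: at line 1 remove [cit] add [smanw,vjbhg] -> 7 lines: cqpej smanw vjbhg ffx prp hazx ncw
Hunk 2: at line 3 remove [ffx] add [bgbri,dbvfg] -> 8 lines: cqpej smanw vjbhg bgbri dbvfg prp hazx ncw
Hunk 3: at line 3 remove [dbvfg,prp] add [ouj,ujjn] -> 8 lines: cqpej smanw vjbhg bgbri ouj ujjn hazx ncw
Hunk 4: at line 1 remove [vjbhg] add [drima,lmwxk,jdwo] -> 10 lines: cqpej smanw drima lmwxk jdwo bgbri ouj ujjn hazx ncw
Hunk 5: at line 5 remove [bgbri] add [unno,hqrdw] -> 11 lines: cqpej smanw drima lmwxk jdwo unno hqrdw ouj ujjn hazx ncw
Hunk 6: at line 2 remove [lmwxk] add [qlq,ulhwp,oeo] -> 13 lines: cqpej smanw drima qlq ulhwp oeo jdwo unno hqrdw ouj ujjn hazx ncw
Final line 12: hazx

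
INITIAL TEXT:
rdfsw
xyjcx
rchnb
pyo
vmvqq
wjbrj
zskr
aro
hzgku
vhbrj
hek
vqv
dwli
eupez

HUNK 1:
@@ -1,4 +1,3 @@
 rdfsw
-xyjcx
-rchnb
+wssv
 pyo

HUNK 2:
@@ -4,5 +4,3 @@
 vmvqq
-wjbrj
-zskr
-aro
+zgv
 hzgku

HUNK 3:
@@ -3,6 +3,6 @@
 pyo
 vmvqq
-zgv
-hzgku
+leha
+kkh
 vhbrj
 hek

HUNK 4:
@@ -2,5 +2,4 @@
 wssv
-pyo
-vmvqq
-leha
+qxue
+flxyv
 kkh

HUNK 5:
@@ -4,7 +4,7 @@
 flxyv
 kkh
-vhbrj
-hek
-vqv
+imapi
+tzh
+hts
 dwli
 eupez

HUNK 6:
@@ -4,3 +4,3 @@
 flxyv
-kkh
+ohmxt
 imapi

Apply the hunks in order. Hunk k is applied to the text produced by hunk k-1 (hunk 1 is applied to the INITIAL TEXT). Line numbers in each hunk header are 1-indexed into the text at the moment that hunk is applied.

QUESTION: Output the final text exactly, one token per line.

Hunk 1: at line 1 remove [xyjcx,rchnb] add [wssv] -> 13 lines: rdfsw wssv pyo vmvqq wjbrj zskr aro hzgku vhbrj hek vqv dwli eupez
Hunk 2: at line 4 remove [wjbrj,zskr,aro] add [zgv] -> 11 lines: rdfsw wssv pyo vmvqq zgv hzgku vhbrj hek vqv dwli eupez
Hunk 3: at line 3 remove [zgv,hzgku] add [leha,kkh] -> 11 lines: rdfsw wssv pyo vmvqq leha kkh vhbrj hek vqv dwli eupez
Hunk 4: at line 2 remove [pyo,vmvqq,leha] add [qxue,flxyv] -> 10 lines: rdfsw wssv qxue flxyv kkh vhbrj hek vqv dwli eupez
Hunk 5: at line 4 remove [vhbrj,hek,vqv] add [imapi,tzh,hts] -> 10 lines: rdfsw wssv qxue flxyv kkh imapi tzh hts dwli eupez
Hunk 6: at line 4 remove [kkh] add [ohmxt] -> 10 lines: rdfsw wssv qxue flxyv ohmxt imapi tzh hts dwli eupez

Answer: rdfsw
wssv
qxue
flxyv
ohmxt
imapi
tzh
hts
dwli
eupez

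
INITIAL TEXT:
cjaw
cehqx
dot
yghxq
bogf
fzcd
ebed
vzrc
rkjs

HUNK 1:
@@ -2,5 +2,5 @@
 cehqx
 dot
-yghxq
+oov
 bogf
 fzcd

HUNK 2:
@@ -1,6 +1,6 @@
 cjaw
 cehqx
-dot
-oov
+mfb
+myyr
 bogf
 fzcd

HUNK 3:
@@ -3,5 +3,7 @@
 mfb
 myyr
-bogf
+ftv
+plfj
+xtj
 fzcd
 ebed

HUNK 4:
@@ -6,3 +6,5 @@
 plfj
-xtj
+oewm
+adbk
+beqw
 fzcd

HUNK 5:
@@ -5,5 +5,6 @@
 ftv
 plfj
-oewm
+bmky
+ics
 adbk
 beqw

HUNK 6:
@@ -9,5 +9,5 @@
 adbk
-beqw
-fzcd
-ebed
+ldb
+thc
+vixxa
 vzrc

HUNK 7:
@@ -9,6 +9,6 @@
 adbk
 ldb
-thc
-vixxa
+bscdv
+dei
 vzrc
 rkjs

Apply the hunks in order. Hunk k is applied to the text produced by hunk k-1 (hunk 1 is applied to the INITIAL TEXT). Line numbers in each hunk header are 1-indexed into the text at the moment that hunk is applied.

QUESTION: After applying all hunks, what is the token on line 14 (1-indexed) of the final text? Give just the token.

Hunk 1: at line 2 remove [yghxq] add [oov] -> 9 lines: cjaw cehqx dot oov bogf fzcd ebed vzrc rkjs
Hunk 2: at line 1 remove [dot,oov] add [mfb,myyr] -> 9 lines: cjaw cehqx mfb myyr bogf fzcd ebed vzrc rkjs
Hunk 3: at line 3 remove [bogf] add [ftv,plfj,xtj] -> 11 lines: cjaw cehqx mfb myyr ftv plfj xtj fzcd ebed vzrc rkjs
Hunk 4: at line 6 remove [xtj] add [oewm,adbk,beqw] -> 13 lines: cjaw cehqx mfb myyr ftv plfj oewm adbk beqw fzcd ebed vzrc rkjs
Hunk 5: at line 5 remove [oewm] add [bmky,ics] -> 14 lines: cjaw cehqx mfb myyr ftv plfj bmky ics adbk beqw fzcd ebed vzrc rkjs
Hunk 6: at line 9 remove [beqw,fzcd,ebed] add [ldb,thc,vixxa] -> 14 lines: cjaw cehqx mfb myyr ftv plfj bmky ics adbk ldb thc vixxa vzrc rkjs
Hunk 7: at line 9 remove [thc,vixxa] add [bscdv,dei] -> 14 lines: cjaw cehqx mfb myyr ftv plfj bmky ics adbk ldb bscdv dei vzrc rkjs
Final line 14: rkjs

Answer: rkjs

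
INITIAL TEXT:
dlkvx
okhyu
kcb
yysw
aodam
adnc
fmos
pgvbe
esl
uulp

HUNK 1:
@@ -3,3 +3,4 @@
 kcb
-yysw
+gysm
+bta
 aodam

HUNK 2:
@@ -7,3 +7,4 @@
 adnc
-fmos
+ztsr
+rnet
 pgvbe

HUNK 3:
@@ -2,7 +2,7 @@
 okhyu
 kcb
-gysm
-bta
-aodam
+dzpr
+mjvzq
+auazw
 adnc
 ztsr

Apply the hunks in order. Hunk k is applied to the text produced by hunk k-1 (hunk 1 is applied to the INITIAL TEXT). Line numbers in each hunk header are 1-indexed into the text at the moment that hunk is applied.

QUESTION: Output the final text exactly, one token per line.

Answer: dlkvx
okhyu
kcb
dzpr
mjvzq
auazw
adnc
ztsr
rnet
pgvbe
esl
uulp

Derivation:
Hunk 1: at line 3 remove [yysw] add [gysm,bta] -> 11 lines: dlkvx okhyu kcb gysm bta aodam adnc fmos pgvbe esl uulp
Hunk 2: at line 7 remove [fmos] add [ztsr,rnet] -> 12 lines: dlkvx okhyu kcb gysm bta aodam adnc ztsr rnet pgvbe esl uulp
Hunk 3: at line 2 remove [gysm,bta,aodam] add [dzpr,mjvzq,auazw] -> 12 lines: dlkvx okhyu kcb dzpr mjvzq auazw adnc ztsr rnet pgvbe esl uulp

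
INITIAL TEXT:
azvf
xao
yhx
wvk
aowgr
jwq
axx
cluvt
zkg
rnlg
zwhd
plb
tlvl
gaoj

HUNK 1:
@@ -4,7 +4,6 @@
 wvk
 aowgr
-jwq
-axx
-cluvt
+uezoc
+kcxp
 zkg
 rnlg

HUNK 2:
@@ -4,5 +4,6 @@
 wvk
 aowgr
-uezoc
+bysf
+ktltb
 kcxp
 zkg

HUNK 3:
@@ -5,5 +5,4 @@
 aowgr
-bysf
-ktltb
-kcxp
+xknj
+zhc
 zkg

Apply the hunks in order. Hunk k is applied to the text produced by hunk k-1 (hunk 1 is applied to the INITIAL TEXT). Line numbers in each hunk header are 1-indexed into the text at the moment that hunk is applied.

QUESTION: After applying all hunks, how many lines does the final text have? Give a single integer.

Answer: 13

Derivation:
Hunk 1: at line 4 remove [jwq,axx,cluvt] add [uezoc,kcxp] -> 13 lines: azvf xao yhx wvk aowgr uezoc kcxp zkg rnlg zwhd plb tlvl gaoj
Hunk 2: at line 4 remove [uezoc] add [bysf,ktltb] -> 14 lines: azvf xao yhx wvk aowgr bysf ktltb kcxp zkg rnlg zwhd plb tlvl gaoj
Hunk 3: at line 5 remove [bysf,ktltb,kcxp] add [xknj,zhc] -> 13 lines: azvf xao yhx wvk aowgr xknj zhc zkg rnlg zwhd plb tlvl gaoj
Final line count: 13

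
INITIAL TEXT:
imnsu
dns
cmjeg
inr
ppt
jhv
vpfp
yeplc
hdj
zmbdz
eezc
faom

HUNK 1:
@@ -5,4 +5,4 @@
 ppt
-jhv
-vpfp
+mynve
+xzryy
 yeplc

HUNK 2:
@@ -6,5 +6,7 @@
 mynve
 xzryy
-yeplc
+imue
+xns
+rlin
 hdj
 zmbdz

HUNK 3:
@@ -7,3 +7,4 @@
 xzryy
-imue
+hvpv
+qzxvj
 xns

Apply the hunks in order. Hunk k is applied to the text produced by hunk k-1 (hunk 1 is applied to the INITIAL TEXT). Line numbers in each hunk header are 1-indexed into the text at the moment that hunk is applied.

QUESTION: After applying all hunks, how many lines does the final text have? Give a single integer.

Hunk 1: at line 5 remove [jhv,vpfp] add [mynve,xzryy] -> 12 lines: imnsu dns cmjeg inr ppt mynve xzryy yeplc hdj zmbdz eezc faom
Hunk 2: at line 6 remove [yeplc] add [imue,xns,rlin] -> 14 lines: imnsu dns cmjeg inr ppt mynve xzryy imue xns rlin hdj zmbdz eezc faom
Hunk 3: at line 7 remove [imue] add [hvpv,qzxvj] -> 15 lines: imnsu dns cmjeg inr ppt mynve xzryy hvpv qzxvj xns rlin hdj zmbdz eezc faom
Final line count: 15

Answer: 15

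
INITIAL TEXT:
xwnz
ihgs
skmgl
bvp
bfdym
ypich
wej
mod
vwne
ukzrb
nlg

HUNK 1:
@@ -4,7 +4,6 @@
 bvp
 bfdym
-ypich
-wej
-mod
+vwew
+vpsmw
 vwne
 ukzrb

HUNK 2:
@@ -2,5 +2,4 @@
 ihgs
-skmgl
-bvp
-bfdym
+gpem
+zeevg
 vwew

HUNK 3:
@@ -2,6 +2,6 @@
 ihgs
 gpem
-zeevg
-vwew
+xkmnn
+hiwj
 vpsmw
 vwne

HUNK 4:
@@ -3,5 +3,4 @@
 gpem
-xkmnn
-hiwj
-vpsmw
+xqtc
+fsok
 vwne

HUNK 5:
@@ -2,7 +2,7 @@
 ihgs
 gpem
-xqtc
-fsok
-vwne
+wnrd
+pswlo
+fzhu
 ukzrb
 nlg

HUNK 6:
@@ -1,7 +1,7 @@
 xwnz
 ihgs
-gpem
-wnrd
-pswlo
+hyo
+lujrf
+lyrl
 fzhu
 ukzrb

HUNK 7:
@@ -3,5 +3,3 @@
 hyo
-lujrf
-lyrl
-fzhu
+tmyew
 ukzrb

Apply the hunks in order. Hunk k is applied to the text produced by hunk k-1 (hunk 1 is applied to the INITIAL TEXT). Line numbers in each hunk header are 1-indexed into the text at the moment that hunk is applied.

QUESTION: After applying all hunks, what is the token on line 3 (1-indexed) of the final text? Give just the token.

Hunk 1: at line 4 remove [ypich,wej,mod] add [vwew,vpsmw] -> 10 lines: xwnz ihgs skmgl bvp bfdym vwew vpsmw vwne ukzrb nlg
Hunk 2: at line 2 remove [skmgl,bvp,bfdym] add [gpem,zeevg] -> 9 lines: xwnz ihgs gpem zeevg vwew vpsmw vwne ukzrb nlg
Hunk 3: at line 2 remove [zeevg,vwew] add [xkmnn,hiwj] -> 9 lines: xwnz ihgs gpem xkmnn hiwj vpsmw vwne ukzrb nlg
Hunk 4: at line 3 remove [xkmnn,hiwj,vpsmw] add [xqtc,fsok] -> 8 lines: xwnz ihgs gpem xqtc fsok vwne ukzrb nlg
Hunk 5: at line 2 remove [xqtc,fsok,vwne] add [wnrd,pswlo,fzhu] -> 8 lines: xwnz ihgs gpem wnrd pswlo fzhu ukzrb nlg
Hunk 6: at line 1 remove [gpem,wnrd,pswlo] add [hyo,lujrf,lyrl] -> 8 lines: xwnz ihgs hyo lujrf lyrl fzhu ukzrb nlg
Hunk 7: at line 3 remove [lujrf,lyrl,fzhu] add [tmyew] -> 6 lines: xwnz ihgs hyo tmyew ukzrb nlg
Final line 3: hyo

Answer: hyo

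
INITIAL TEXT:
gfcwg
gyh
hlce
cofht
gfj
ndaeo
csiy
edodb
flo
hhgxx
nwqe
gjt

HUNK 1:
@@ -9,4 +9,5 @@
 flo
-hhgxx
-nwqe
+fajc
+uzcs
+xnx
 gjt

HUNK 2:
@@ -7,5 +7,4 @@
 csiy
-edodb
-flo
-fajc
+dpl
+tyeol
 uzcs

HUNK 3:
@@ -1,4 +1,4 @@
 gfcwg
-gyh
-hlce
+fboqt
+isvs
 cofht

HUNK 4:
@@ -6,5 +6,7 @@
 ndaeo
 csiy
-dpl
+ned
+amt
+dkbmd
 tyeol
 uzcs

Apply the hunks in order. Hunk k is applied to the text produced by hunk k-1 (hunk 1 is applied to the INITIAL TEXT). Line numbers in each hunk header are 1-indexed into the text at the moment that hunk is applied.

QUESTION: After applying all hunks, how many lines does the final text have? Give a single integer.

Answer: 14

Derivation:
Hunk 1: at line 9 remove [hhgxx,nwqe] add [fajc,uzcs,xnx] -> 13 lines: gfcwg gyh hlce cofht gfj ndaeo csiy edodb flo fajc uzcs xnx gjt
Hunk 2: at line 7 remove [edodb,flo,fajc] add [dpl,tyeol] -> 12 lines: gfcwg gyh hlce cofht gfj ndaeo csiy dpl tyeol uzcs xnx gjt
Hunk 3: at line 1 remove [gyh,hlce] add [fboqt,isvs] -> 12 lines: gfcwg fboqt isvs cofht gfj ndaeo csiy dpl tyeol uzcs xnx gjt
Hunk 4: at line 6 remove [dpl] add [ned,amt,dkbmd] -> 14 lines: gfcwg fboqt isvs cofht gfj ndaeo csiy ned amt dkbmd tyeol uzcs xnx gjt
Final line count: 14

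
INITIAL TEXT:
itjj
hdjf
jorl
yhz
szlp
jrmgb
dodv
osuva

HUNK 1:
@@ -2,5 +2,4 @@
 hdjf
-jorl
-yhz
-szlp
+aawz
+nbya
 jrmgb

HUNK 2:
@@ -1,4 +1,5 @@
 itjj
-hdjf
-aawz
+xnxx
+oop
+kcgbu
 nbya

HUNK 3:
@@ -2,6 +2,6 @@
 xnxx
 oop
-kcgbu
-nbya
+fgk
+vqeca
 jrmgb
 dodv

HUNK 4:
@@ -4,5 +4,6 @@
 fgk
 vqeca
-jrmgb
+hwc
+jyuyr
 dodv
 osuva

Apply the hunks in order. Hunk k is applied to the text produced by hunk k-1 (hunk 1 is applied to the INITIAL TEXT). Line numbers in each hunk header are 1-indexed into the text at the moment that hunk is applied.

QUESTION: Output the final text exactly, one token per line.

Hunk 1: at line 2 remove [jorl,yhz,szlp] add [aawz,nbya] -> 7 lines: itjj hdjf aawz nbya jrmgb dodv osuva
Hunk 2: at line 1 remove [hdjf,aawz] add [xnxx,oop,kcgbu] -> 8 lines: itjj xnxx oop kcgbu nbya jrmgb dodv osuva
Hunk 3: at line 2 remove [kcgbu,nbya] add [fgk,vqeca] -> 8 lines: itjj xnxx oop fgk vqeca jrmgb dodv osuva
Hunk 4: at line 4 remove [jrmgb] add [hwc,jyuyr] -> 9 lines: itjj xnxx oop fgk vqeca hwc jyuyr dodv osuva

Answer: itjj
xnxx
oop
fgk
vqeca
hwc
jyuyr
dodv
osuva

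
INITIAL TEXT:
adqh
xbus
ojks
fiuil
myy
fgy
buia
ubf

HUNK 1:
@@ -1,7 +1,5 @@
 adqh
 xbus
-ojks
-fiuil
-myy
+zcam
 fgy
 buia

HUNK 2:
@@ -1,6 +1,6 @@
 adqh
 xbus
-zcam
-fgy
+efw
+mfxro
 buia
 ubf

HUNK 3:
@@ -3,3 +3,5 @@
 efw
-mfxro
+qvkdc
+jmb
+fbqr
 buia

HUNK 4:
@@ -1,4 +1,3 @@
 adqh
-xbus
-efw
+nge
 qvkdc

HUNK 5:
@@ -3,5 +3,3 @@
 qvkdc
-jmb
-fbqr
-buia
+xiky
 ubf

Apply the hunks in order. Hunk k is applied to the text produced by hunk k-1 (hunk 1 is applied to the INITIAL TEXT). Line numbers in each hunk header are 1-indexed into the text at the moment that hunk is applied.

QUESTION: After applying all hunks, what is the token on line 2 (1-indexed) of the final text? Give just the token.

Answer: nge

Derivation:
Hunk 1: at line 1 remove [ojks,fiuil,myy] add [zcam] -> 6 lines: adqh xbus zcam fgy buia ubf
Hunk 2: at line 1 remove [zcam,fgy] add [efw,mfxro] -> 6 lines: adqh xbus efw mfxro buia ubf
Hunk 3: at line 3 remove [mfxro] add [qvkdc,jmb,fbqr] -> 8 lines: adqh xbus efw qvkdc jmb fbqr buia ubf
Hunk 4: at line 1 remove [xbus,efw] add [nge] -> 7 lines: adqh nge qvkdc jmb fbqr buia ubf
Hunk 5: at line 3 remove [jmb,fbqr,buia] add [xiky] -> 5 lines: adqh nge qvkdc xiky ubf
Final line 2: nge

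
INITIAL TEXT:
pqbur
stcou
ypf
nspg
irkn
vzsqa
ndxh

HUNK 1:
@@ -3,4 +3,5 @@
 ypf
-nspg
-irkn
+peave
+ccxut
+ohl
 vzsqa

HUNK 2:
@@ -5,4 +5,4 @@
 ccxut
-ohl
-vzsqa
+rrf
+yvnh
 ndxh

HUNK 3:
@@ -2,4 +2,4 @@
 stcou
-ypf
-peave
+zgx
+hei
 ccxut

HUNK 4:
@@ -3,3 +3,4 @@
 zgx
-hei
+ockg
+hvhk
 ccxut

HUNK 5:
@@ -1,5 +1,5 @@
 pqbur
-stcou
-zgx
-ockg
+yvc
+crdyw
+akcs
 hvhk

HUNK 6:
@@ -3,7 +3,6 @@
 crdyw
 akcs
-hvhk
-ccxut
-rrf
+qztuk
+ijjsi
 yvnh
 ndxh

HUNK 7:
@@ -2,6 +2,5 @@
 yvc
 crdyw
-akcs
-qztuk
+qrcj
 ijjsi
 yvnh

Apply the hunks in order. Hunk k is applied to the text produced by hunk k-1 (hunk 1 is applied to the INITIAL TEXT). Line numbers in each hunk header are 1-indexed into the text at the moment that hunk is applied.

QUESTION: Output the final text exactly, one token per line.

Hunk 1: at line 3 remove [nspg,irkn] add [peave,ccxut,ohl] -> 8 lines: pqbur stcou ypf peave ccxut ohl vzsqa ndxh
Hunk 2: at line 5 remove [ohl,vzsqa] add [rrf,yvnh] -> 8 lines: pqbur stcou ypf peave ccxut rrf yvnh ndxh
Hunk 3: at line 2 remove [ypf,peave] add [zgx,hei] -> 8 lines: pqbur stcou zgx hei ccxut rrf yvnh ndxh
Hunk 4: at line 3 remove [hei] add [ockg,hvhk] -> 9 lines: pqbur stcou zgx ockg hvhk ccxut rrf yvnh ndxh
Hunk 5: at line 1 remove [stcou,zgx,ockg] add [yvc,crdyw,akcs] -> 9 lines: pqbur yvc crdyw akcs hvhk ccxut rrf yvnh ndxh
Hunk 6: at line 3 remove [hvhk,ccxut,rrf] add [qztuk,ijjsi] -> 8 lines: pqbur yvc crdyw akcs qztuk ijjsi yvnh ndxh
Hunk 7: at line 2 remove [akcs,qztuk] add [qrcj] -> 7 lines: pqbur yvc crdyw qrcj ijjsi yvnh ndxh

Answer: pqbur
yvc
crdyw
qrcj
ijjsi
yvnh
ndxh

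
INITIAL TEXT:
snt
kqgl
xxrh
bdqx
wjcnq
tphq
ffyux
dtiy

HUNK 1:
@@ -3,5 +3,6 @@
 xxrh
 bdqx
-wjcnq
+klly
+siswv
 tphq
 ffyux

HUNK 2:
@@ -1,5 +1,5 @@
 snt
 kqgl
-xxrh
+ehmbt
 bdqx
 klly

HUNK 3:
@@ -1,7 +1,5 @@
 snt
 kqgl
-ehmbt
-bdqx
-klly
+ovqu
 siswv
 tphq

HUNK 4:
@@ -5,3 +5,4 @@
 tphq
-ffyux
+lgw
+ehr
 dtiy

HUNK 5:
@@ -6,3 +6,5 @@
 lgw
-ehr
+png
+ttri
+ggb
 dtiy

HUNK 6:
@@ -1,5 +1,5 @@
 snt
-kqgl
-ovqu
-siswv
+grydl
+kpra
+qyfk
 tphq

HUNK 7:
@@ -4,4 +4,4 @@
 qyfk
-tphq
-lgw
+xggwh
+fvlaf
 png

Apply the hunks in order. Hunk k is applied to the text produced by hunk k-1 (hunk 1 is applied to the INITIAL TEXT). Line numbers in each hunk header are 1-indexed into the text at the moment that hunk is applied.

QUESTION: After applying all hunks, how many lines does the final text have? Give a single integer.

Answer: 10

Derivation:
Hunk 1: at line 3 remove [wjcnq] add [klly,siswv] -> 9 lines: snt kqgl xxrh bdqx klly siswv tphq ffyux dtiy
Hunk 2: at line 1 remove [xxrh] add [ehmbt] -> 9 lines: snt kqgl ehmbt bdqx klly siswv tphq ffyux dtiy
Hunk 3: at line 1 remove [ehmbt,bdqx,klly] add [ovqu] -> 7 lines: snt kqgl ovqu siswv tphq ffyux dtiy
Hunk 4: at line 5 remove [ffyux] add [lgw,ehr] -> 8 lines: snt kqgl ovqu siswv tphq lgw ehr dtiy
Hunk 5: at line 6 remove [ehr] add [png,ttri,ggb] -> 10 lines: snt kqgl ovqu siswv tphq lgw png ttri ggb dtiy
Hunk 6: at line 1 remove [kqgl,ovqu,siswv] add [grydl,kpra,qyfk] -> 10 lines: snt grydl kpra qyfk tphq lgw png ttri ggb dtiy
Hunk 7: at line 4 remove [tphq,lgw] add [xggwh,fvlaf] -> 10 lines: snt grydl kpra qyfk xggwh fvlaf png ttri ggb dtiy
Final line count: 10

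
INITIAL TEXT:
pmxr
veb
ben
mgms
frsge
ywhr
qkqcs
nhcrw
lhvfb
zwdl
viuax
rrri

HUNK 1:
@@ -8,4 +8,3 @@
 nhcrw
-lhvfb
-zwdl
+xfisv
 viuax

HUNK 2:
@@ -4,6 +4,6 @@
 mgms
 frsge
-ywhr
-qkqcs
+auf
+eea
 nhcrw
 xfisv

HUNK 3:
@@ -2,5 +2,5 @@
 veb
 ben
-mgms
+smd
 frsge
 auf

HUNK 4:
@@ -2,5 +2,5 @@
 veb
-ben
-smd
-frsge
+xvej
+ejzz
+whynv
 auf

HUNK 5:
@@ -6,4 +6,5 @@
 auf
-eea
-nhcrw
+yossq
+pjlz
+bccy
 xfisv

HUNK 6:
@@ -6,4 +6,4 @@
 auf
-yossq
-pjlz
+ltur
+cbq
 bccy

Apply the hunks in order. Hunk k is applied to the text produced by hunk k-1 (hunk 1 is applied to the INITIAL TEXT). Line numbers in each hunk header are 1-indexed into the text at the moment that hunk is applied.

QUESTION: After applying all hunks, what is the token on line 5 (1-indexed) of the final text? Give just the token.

Answer: whynv

Derivation:
Hunk 1: at line 8 remove [lhvfb,zwdl] add [xfisv] -> 11 lines: pmxr veb ben mgms frsge ywhr qkqcs nhcrw xfisv viuax rrri
Hunk 2: at line 4 remove [ywhr,qkqcs] add [auf,eea] -> 11 lines: pmxr veb ben mgms frsge auf eea nhcrw xfisv viuax rrri
Hunk 3: at line 2 remove [mgms] add [smd] -> 11 lines: pmxr veb ben smd frsge auf eea nhcrw xfisv viuax rrri
Hunk 4: at line 2 remove [ben,smd,frsge] add [xvej,ejzz,whynv] -> 11 lines: pmxr veb xvej ejzz whynv auf eea nhcrw xfisv viuax rrri
Hunk 5: at line 6 remove [eea,nhcrw] add [yossq,pjlz,bccy] -> 12 lines: pmxr veb xvej ejzz whynv auf yossq pjlz bccy xfisv viuax rrri
Hunk 6: at line 6 remove [yossq,pjlz] add [ltur,cbq] -> 12 lines: pmxr veb xvej ejzz whynv auf ltur cbq bccy xfisv viuax rrri
Final line 5: whynv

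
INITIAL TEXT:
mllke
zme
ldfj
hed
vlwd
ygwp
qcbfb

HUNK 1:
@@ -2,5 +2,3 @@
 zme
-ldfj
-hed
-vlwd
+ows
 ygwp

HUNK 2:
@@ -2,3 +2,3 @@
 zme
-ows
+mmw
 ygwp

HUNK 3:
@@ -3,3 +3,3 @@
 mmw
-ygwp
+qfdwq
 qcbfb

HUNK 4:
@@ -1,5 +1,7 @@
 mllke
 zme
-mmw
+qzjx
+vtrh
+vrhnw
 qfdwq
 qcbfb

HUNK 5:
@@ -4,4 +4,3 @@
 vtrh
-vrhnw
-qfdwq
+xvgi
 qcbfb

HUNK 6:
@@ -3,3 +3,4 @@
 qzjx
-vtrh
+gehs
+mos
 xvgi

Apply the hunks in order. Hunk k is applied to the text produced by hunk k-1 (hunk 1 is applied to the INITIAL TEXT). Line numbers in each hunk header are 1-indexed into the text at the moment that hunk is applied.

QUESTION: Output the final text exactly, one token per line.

Hunk 1: at line 2 remove [ldfj,hed,vlwd] add [ows] -> 5 lines: mllke zme ows ygwp qcbfb
Hunk 2: at line 2 remove [ows] add [mmw] -> 5 lines: mllke zme mmw ygwp qcbfb
Hunk 3: at line 3 remove [ygwp] add [qfdwq] -> 5 lines: mllke zme mmw qfdwq qcbfb
Hunk 4: at line 1 remove [mmw] add [qzjx,vtrh,vrhnw] -> 7 lines: mllke zme qzjx vtrh vrhnw qfdwq qcbfb
Hunk 5: at line 4 remove [vrhnw,qfdwq] add [xvgi] -> 6 lines: mllke zme qzjx vtrh xvgi qcbfb
Hunk 6: at line 3 remove [vtrh] add [gehs,mos] -> 7 lines: mllke zme qzjx gehs mos xvgi qcbfb

Answer: mllke
zme
qzjx
gehs
mos
xvgi
qcbfb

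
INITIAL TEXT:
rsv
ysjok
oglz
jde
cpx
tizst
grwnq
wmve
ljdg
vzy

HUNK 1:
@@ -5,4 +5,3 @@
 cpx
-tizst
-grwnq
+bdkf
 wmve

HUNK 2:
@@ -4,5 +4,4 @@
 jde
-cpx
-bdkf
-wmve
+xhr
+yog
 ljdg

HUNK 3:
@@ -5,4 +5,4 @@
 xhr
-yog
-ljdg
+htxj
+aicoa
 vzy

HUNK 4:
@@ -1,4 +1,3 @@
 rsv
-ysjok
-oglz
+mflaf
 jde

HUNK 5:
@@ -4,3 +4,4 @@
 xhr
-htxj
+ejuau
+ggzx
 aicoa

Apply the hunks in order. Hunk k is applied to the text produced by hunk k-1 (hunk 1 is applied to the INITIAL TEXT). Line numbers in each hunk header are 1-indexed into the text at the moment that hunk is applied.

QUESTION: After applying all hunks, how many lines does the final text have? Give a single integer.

Hunk 1: at line 5 remove [tizst,grwnq] add [bdkf] -> 9 lines: rsv ysjok oglz jde cpx bdkf wmve ljdg vzy
Hunk 2: at line 4 remove [cpx,bdkf,wmve] add [xhr,yog] -> 8 lines: rsv ysjok oglz jde xhr yog ljdg vzy
Hunk 3: at line 5 remove [yog,ljdg] add [htxj,aicoa] -> 8 lines: rsv ysjok oglz jde xhr htxj aicoa vzy
Hunk 4: at line 1 remove [ysjok,oglz] add [mflaf] -> 7 lines: rsv mflaf jde xhr htxj aicoa vzy
Hunk 5: at line 4 remove [htxj] add [ejuau,ggzx] -> 8 lines: rsv mflaf jde xhr ejuau ggzx aicoa vzy
Final line count: 8

Answer: 8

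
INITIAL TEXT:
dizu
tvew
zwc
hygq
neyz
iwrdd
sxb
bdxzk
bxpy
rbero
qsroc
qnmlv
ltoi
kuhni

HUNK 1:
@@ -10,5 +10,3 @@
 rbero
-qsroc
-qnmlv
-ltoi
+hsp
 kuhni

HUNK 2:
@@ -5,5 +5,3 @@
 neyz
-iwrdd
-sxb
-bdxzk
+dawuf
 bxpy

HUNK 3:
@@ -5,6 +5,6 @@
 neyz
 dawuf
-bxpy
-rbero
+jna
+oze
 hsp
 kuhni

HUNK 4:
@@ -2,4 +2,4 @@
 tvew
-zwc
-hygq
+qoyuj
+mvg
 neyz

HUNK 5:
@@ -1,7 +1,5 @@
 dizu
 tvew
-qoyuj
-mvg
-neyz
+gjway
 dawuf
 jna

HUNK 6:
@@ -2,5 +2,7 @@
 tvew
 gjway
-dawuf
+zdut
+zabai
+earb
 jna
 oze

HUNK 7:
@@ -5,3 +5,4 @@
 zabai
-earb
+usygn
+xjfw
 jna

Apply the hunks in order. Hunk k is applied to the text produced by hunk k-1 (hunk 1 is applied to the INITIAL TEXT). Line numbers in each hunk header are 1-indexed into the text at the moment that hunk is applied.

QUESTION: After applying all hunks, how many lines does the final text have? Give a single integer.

Answer: 11

Derivation:
Hunk 1: at line 10 remove [qsroc,qnmlv,ltoi] add [hsp] -> 12 lines: dizu tvew zwc hygq neyz iwrdd sxb bdxzk bxpy rbero hsp kuhni
Hunk 2: at line 5 remove [iwrdd,sxb,bdxzk] add [dawuf] -> 10 lines: dizu tvew zwc hygq neyz dawuf bxpy rbero hsp kuhni
Hunk 3: at line 5 remove [bxpy,rbero] add [jna,oze] -> 10 lines: dizu tvew zwc hygq neyz dawuf jna oze hsp kuhni
Hunk 4: at line 2 remove [zwc,hygq] add [qoyuj,mvg] -> 10 lines: dizu tvew qoyuj mvg neyz dawuf jna oze hsp kuhni
Hunk 5: at line 1 remove [qoyuj,mvg,neyz] add [gjway] -> 8 lines: dizu tvew gjway dawuf jna oze hsp kuhni
Hunk 6: at line 2 remove [dawuf] add [zdut,zabai,earb] -> 10 lines: dizu tvew gjway zdut zabai earb jna oze hsp kuhni
Hunk 7: at line 5 remove [earb] add [usygn,xjfw] -> 11 lines: dizu tvew gjway zdut zabai usygn xjfw jna oze hsp kuhni
Final line count: 11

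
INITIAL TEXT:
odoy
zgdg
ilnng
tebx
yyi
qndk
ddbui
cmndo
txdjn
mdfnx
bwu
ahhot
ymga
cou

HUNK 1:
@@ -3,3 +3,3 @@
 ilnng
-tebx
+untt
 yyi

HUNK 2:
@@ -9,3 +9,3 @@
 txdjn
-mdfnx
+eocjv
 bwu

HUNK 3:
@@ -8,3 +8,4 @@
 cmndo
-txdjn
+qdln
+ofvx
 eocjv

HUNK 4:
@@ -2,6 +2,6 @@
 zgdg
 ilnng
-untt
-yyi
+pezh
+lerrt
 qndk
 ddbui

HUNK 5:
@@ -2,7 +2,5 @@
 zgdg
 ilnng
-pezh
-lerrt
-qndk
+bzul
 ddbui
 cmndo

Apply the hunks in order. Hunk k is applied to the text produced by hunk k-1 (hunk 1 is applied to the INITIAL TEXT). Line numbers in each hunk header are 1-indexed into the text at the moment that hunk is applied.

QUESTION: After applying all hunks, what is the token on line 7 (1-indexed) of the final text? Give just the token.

Answer: qdln

Derivation:
Hunk 1: at line 3 remove [tebx] add [untt] -> 14 lines: odoy zgdg ilnng untt yyi qndk ddbui cmndo txdjn mdfnx bwu ahhot ymga cou
Hunk 2: at line 9 remove [mdfnx] add [eocjv] -> 14 lines: odoy zgdg ilnng untt yyi qndk ddbui cmndo txdjn eocjv bwu ahhot ymga cou
Hunk 3: at line 8 remove [txdjn] add [qdln,ofvx] -> 15 lines: odoy zgdg ilnng untt yyi qndk ddbui cmndo qdln ofvx eocjv bwu ahhot ymga cou
Hunk 4: at line 2 remove [untt,yyi] add [pezh,lerrt] -> 15 lines: odoy zgdg ilnng pezh lerrt qndk ddbui cmndo qdln ofvx eocjv bwu ahhot ymga cou
Hunk 5: at line 2 remove [pezh,lerrt,qndk] add [bzul] -> 13 lines: odoy zgdg ilnng bzul ddbui cmndo qdln ofvx eocjv bwu ahhot ymga cou
Final line 7: qdln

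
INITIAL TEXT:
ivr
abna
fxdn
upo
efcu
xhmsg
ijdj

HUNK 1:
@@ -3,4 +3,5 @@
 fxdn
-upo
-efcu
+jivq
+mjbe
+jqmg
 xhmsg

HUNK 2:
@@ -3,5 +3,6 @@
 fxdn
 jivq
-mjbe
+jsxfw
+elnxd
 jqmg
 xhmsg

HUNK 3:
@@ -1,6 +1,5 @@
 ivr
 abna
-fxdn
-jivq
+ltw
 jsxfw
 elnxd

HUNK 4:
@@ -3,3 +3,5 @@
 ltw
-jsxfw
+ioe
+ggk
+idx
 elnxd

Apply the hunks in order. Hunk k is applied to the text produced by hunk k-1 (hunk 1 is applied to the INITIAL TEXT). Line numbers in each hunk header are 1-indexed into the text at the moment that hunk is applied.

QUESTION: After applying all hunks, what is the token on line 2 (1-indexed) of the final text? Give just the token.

Answer: abna

Derivation:
Hunk 1: at line 3 remove [upo,efcu] add [jivq,mjbe,jqmg] -> 8 lines: ivr abna fxdn jivq mjbe jqmg xhmsg ijdj
Hunk 2: at line 3 remove [mjbe] add [jsxfw,elnxd] -> 9 lines: ivr abna fxdn jivq jsxfw elnxd jqmg xhmsg ijdj
Hunk 3: at line 1 remove [fxdn,jivq] add [ltw] -> 8 lines: ivr abna ltw jsxfw elnxd jqmg xhmsg ijdj
Hunk 4: at line 3 remove [jsxfw] add [ioe,ggk,idx] -> 10 lines: ivr abna ltw ioe ggk idx elnxd jqmg xhmsg ijdj
Final line 2: abna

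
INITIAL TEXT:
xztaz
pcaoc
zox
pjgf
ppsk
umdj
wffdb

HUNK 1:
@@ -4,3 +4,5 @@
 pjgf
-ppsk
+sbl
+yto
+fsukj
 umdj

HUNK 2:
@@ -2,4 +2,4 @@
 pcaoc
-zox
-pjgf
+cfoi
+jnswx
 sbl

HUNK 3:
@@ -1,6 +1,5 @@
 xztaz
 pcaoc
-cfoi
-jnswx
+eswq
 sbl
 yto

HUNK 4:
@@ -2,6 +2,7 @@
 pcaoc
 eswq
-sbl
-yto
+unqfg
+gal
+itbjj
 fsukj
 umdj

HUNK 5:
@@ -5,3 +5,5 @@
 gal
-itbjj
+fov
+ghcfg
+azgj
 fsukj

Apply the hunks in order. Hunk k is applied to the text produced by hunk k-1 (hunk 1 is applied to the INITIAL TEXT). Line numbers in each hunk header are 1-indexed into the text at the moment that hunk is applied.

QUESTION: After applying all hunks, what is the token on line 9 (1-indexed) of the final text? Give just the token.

Hunk 1: at line 4 remove [ppsk] add [sbl,yto,fsukj] -> 9 lines: xztaz pcaoc zox pjgf sbl yto fsukj umdj wffdb
Hunk 2: at line 2 remove [zox,pjgf] add [cfoi,jnswx] -> 9 lines: xztaz pcaoc cfoi jnswx sbl yto fsukj umdj wffdb
Hunk 3: at line 1 remove [cfoi,jnswx] add [eswq] -> 8 lines: xztaz pcaoc eswq sbl yto fsukj umdj wffdb
Hunk 4: at line 2 remove [sbl,yto] add [unqfg,gal,itbjj] -> 9 lines: xztaz pcaoc eswq unqfg gal itbjj fsukj umdj wffdb
Hunk 5: at line 5 remove [itbjj] add [fov,ghcfg,azgj] -> 11 lines: xztaz pcaoc eswq unqfg gal fov ghcfg azgj fsukj umdj wffdb
Final line 9: fsukj

Answer: fsukj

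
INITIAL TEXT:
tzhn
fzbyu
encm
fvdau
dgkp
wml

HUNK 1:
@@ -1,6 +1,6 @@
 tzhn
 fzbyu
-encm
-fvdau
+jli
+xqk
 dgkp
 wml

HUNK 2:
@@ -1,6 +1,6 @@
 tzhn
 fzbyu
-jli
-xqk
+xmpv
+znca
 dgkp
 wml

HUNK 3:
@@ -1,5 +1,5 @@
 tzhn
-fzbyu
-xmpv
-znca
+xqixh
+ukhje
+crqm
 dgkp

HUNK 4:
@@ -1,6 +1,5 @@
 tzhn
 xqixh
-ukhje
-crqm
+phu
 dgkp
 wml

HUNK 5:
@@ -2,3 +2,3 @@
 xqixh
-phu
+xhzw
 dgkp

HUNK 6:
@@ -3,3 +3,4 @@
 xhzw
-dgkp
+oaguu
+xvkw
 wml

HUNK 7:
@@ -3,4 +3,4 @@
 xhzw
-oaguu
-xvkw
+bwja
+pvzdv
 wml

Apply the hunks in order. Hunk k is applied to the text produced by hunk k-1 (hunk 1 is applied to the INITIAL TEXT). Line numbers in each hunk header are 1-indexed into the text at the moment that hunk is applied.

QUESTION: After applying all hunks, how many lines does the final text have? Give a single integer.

Answer: 6

Derivation:
Hunk 1: at line 1 remove [encm,fvdau] add [jli,xqk] -> 6 lines: tzhn fzbyu jli xqk dgkp wml
Hunk 2: at line 1 remove [jli,xqk] add [xmpv,znca] -> 6 lines: tzhn fzbyu xmpv znca dgkp wml
Hunk 3: at line 1 remove [fzbyu,xmpv,znca] add [xqixh,ukhje,crqm] -> 6 lines: tzhn xqixh ukhje crqm dgkp wml
Hunk 4: at line 1 remove [ukhje,crqm] add [phu] -> 5 lines: tzhn xqixh phu dgkp wml
Hunk 5: at line 2 remove [phu] add [xhzw] -> 5 lines: tzhn xqixh xhzw dgkp wml
Hunk 6: at line 3 remove [dgkp] add [oaguu,xvkw] -> 6 lines: tzhn xqixh xhzw oaguu xvkw wml
Hunk 7: at line 3 remove [oaguu,xvkw] add [bwja,pvzdv] -> 6 lines: tzhn xqixh xhzw bwja pvzdv wml
Final line count: 6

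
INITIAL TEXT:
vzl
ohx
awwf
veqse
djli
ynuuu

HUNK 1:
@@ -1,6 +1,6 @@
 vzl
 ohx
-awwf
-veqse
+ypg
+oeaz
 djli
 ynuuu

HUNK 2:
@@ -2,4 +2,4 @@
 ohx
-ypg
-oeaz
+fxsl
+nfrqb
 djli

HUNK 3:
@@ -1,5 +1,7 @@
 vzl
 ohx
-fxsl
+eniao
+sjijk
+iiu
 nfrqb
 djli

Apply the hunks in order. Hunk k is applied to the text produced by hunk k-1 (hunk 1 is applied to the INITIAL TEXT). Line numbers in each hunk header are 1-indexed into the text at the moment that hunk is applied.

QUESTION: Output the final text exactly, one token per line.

Hunk 1: at line 1 remove [awwf,veqse] add [ypg,oeaz] -> 6 lines: vzl ohx ypg oeaz djli ynuuu
Hunk 2: at line 2 remove [ypg,oeaz] add [fxsl,nfrqb] -> 6 lines: vzl ohx fxsl nfrqb djli ynuuu
Hunk 3: at line 1 remove [fxsl] add [eniao,sjijk,iiu] -> 8 lines: vzl ohx eniao sjijk iiu nfrqb djli ynuuu

Answer: vzl
ohx
eniao
sjijk
iiu
nfrqb
djli
ynuuu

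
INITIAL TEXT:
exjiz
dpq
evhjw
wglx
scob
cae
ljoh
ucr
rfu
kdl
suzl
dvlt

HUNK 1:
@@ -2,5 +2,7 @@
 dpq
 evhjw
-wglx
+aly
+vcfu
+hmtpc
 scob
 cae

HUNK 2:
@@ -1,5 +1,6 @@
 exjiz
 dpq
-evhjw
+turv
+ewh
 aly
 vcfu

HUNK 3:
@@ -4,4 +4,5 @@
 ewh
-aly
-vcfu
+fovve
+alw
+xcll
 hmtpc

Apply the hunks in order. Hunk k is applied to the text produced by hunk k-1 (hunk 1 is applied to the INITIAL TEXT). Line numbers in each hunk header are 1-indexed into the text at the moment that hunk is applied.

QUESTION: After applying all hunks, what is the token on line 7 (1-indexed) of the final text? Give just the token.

Answer: xcll

Derivation:
Hunk 1: at line 2 remove [wglx] add [aly,vcfu,hmtpc] -> 14 lines: exjiz dpq evhjw aly vcfu hmtpc scob cae ljoh ucr rfu kdl suzl dvlt
Hunk 2: at line 1 remove [evhjw] add [turv,ewh] -> 15 lines: exjiz dpq turv ewh aly vcfu hmtpc scob cae ljoh ucr rfu kdl suzl dvlt
Hunk 3: at line 4 remove [aly,vcfu] add [fovve,alw,xcll] -> 16 lines: exjiz dpq turv ewh fovve alw xcll hmtpc scob cae ljoh ucr rfu kdl suzl dvlt
Final line 7: xcll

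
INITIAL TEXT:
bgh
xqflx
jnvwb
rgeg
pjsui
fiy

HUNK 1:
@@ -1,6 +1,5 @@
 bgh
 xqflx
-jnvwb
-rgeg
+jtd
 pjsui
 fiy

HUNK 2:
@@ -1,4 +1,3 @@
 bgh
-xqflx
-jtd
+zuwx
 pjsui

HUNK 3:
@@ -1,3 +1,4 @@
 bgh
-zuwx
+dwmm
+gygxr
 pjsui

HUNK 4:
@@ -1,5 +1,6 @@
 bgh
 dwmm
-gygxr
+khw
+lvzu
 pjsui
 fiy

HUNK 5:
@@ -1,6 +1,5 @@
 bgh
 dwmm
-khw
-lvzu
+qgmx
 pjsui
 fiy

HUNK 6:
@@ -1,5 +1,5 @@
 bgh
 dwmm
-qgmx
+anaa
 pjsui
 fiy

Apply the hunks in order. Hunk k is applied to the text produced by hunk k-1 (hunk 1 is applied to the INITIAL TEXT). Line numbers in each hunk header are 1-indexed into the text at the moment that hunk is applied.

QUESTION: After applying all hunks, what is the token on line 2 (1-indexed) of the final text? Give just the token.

Answer: dwmm

Derivation:
Hunk 1: at line 1 remove [jnvwb,rgeg] add [jtd] -> 5 lines: bgh xqflx jtd pjsui fiy
Hunk 2: at line 1 remove [xqflx,jtd] add [zuwx] -> 4 lines: bgh zuwx pjsui fiy
Hunk 3: at line 1 remove [zuwx] add [dwmm,gygxr] -> 5 lines: bgh dwmm gygxr pjsui fiy
Hunk 4: at line 1 remove [gygxr] add [khw,lvzu] -> 6 lines: bgh dwmm khw lvzu pjsui fiy
Hunk 5: at line 1 remove [khw,lvzu] add [qgmx] -> 5 lines: bgh dwmm qgmx pjsui fiy
Hunk 6: at line 1 remove [qgmx] add [anaa] -> 5 lines: bgh dwmm anaa pjsui fiy
Final line 2: dwmm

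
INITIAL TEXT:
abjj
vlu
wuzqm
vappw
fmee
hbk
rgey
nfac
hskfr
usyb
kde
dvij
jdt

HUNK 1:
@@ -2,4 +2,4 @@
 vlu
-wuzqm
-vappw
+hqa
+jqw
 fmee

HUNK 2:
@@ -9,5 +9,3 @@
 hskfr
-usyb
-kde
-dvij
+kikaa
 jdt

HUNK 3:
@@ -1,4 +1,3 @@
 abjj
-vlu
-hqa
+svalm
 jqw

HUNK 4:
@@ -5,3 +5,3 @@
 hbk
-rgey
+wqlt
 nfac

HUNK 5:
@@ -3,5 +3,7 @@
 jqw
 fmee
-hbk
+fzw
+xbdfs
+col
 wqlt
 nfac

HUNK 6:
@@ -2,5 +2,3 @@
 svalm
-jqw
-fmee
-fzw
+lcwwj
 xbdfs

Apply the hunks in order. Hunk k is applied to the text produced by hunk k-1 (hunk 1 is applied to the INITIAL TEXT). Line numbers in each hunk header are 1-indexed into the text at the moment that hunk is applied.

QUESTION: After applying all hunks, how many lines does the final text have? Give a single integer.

Hunk 1: at line 2 remove [wuzqm,vappw] add [hqa,jqw] -> 13 lines: abjj vlu hqa jqw fmee hbk rgey nfac hskfr usyb kde dvij jdt
Hunk 2: at line 9 remove [usyb,kde,dvij] add [kikaa] -> 11 lines: abjj vlu hqa jqw fmee hbk rgey nfac hskfr kikaa jdt
Hunk 3: at line 1 remove [vlu,hqa] add [svalm] -> 10 lines: abjj svalm jqw fmee hbk rgey nfac hskfr kikaa jdt
Hunk 4: at line 5 remove [rgey] add [wqlt] -> 10 lines: abjj svalm jqw fmee hbk wqlt nfac hskfr kikaa jdt
Hunk 5: at line 3 remove [hbk] add [fzw,xbdfs,col] -> 12 lines: abjj svalm jqw fmee fzw xbdfs col wqlt nfac hskfr kikaa jdt
Hunk 6: at line 2 remove [jqw,fmee,fzw] add [lcwwj] -> 10 lines: abjj svalm lcwwj xbdfs col wqlt nfac hskfr kikaa jdt
Final line count: 10

Answer: 10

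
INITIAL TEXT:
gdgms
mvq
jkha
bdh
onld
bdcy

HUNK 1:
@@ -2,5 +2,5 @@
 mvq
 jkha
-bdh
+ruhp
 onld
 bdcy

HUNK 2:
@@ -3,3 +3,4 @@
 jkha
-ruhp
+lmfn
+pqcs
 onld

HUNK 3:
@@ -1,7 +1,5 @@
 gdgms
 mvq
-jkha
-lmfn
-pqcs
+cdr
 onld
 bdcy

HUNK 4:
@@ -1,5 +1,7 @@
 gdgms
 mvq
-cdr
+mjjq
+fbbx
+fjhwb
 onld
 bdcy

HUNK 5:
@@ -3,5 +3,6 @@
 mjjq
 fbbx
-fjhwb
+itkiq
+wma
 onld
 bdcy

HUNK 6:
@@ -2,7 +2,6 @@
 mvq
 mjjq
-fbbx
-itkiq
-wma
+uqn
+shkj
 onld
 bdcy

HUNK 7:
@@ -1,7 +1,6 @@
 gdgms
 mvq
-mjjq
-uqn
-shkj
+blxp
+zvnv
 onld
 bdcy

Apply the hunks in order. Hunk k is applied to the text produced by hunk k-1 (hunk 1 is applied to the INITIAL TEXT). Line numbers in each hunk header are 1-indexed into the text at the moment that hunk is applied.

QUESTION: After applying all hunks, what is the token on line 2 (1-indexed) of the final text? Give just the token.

Answer: mvq

Derivation:
Hunk 1: at line 2 remove [bdh] add [ruhp] -> 6 lines: gdgms mvq jkha ruhp onld bdcy
Hunk 2: at line 3 remove [ruhp] add [lmfn,pqcs] -> 7 lines: gdgms mvq jkha lmfn pqcs onld bdcy
Hunk 3: at line 1 remove [jkha,lmfn,pqcs] add [cdr] -> 5 lines: gdgms mvq cdr onld bdcy
Hunk 4: at line 1 remove [cdr] add [mjjq,fbbx,fjhwb] -> 7 lines: gdgms mvq mjjq fbbx fjhwb onld bdcy
Hunk 5: at line 3 remove [fjhwb] add [itkiq,wma] -> 8 lines: gdgms mvq mjjq fbbx itkiq wma onld bdcy
Hunk 6: at line 2 remove [fbbx,itkiq,wma] add [uqn,shkj] -> 7 lines: gdgms mvq mjjq uqn shkj onld bdcy
Hunk 7: at line 1 remove [mjjq,uqn,shkj] add [blxp,zvnv] -> 6 lines: gdgms mvq blxp zvnv onld bdcy
Final line 2: mvq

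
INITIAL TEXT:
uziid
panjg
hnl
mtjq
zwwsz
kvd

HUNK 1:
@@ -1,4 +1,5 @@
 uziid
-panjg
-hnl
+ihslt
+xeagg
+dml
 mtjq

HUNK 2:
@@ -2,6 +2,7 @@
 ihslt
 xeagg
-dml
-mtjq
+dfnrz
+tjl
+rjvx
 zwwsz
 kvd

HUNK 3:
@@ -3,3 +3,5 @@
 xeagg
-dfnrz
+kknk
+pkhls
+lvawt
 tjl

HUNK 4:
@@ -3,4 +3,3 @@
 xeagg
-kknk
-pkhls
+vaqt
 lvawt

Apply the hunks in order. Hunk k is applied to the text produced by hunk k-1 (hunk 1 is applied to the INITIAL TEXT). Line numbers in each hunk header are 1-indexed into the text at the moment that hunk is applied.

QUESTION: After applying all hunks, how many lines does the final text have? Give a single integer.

Hunk 1: at line 1 remove [panjg,hnl] add [ihslt,xeagg,dml] -> 7 lines: uziid ihslt xeagg dml mtjq zwwsz kvd
Hunk 2: at line 2 remove [dml,mtjq] add [dfnrz,tjl,rjvx] -> 8 lines: uziid ihslt xeagg dfnrz tjl rjvx zwwsz kvd
Hunk 3: at line 3 remove [dfnrz] add [kknk,pkhls,lvawt] -> 10 lines: uziid ihslt xeagg kknk pkhls lvawt tjl rjvx zwwsz kvd
Hunk 4: at line 3 remove [kknk,pkhls] add [vaqt] -> 9 lines: uziid ihslt xeagg vaqt lvawt tjl rjvx zwwsz kvd
Final line count: 9

Answer: 9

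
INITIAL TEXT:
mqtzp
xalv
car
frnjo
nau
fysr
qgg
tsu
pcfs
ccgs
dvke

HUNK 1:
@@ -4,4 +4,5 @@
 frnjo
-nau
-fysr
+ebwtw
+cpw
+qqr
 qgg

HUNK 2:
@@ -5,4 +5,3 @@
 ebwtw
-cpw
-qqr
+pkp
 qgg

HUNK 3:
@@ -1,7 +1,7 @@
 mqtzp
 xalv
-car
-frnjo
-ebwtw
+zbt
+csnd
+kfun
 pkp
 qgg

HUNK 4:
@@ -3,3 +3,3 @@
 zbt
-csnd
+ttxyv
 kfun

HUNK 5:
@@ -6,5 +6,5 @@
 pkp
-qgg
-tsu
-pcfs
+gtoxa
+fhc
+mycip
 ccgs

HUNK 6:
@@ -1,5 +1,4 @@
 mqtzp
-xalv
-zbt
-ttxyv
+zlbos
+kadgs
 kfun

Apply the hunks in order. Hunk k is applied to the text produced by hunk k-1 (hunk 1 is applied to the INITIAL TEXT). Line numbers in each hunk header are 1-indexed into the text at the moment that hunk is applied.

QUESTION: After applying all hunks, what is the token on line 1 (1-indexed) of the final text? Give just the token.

Hunk 1: at line 4 remove [nau,fysr] add [ebwtw,cpw,qqr] -> 12 lines: mqtzp xalv car frnjo ebwtw cpw qqr qgg tsu pcfs ccgs dvke
Hunk 2: at line 5 remove [cpw,qqr] add [pkp] -> 11 lines: mqtzp xalv car frnjo ebwtw pkp qgg tsu pcfs ccgs dvke
Hunk 3: at line 1 remove [car,frnjo,ebwtw] add [zbt,csnd,kfun] -> 11 lines: mqtzp xalv zbt csnd kfun pkp qgg tsu pcfs ccgs dvke
Hunk 4: at line 3 remove [csnd] add [ttxyv] -> 11 lines: mqtzp xalv zbt ttxyv kfun pkp qgg tsu pcfs ccgs dvke
Hunk 5: at line 6 remove [qgg,tsu,pcfs] add [gtoxa,fhc,mycip] -> 11 lines: mqtzp xalv zbt ttxyv kfun pkp gtoxa fhc mycip ccgs dvke
Hunk 6: at line 1 remove [xalv,zbt,ttxyv] add [zlbos,kadgs] -> 10 lines: mqtzp zlbos kadgs kfun pkp gtoxa fhc mycip ccgs dvke
Final line 1: mqtzp

Answer: mqtzp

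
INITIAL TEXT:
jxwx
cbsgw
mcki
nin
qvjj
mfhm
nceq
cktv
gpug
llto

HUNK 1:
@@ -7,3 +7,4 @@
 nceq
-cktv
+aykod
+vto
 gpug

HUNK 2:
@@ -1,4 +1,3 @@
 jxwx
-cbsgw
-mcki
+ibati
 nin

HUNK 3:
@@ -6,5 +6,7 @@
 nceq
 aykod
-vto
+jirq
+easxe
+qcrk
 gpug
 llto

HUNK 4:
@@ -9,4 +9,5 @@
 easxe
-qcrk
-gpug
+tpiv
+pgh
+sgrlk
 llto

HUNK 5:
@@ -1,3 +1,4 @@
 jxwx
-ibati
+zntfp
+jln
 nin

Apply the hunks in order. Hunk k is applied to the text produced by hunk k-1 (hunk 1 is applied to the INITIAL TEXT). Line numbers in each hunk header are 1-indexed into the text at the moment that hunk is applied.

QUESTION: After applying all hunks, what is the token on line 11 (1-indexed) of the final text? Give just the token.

Answer: tpiv

Derivation:
Hunk 1: at line 7 remove [cktv] add [aykod,vto] -> 11 lines: jxwx cbsgw mcki nin qvjj mfhm nceq aykod vto gpug llto
Hunk 2: at line 1 remove [cbsgw,mcki] add [ibati] -> 10 lines: jxwx ibati nin qvjj mfhm nceq aykod vto gpug llto
Hunk 3: at line 6 remove [vto] add [jirq,easxe,qcrk] -> 12 lines: jxwx ibati nin qvjj mfhm nceq aykod jirq easxe qcrk gpug llto
Hunk 4: at line 9 remove [qcrk,gpug] add [tpiv,pgh,sgrlk] -> 13 lines: jxwx ibati nin qvjj mfhm nceq aykod jirq easxe tpiv pgh sgrlk llto
Hunk 5: at line 1 remove [ibati] add [zntfp,jln] -> 14 lines: jxwx zntfp jln nin qvjj mfhm nceq aykod jirq easxe tpiv pgh sgrlk llto
Final line 11: tpiv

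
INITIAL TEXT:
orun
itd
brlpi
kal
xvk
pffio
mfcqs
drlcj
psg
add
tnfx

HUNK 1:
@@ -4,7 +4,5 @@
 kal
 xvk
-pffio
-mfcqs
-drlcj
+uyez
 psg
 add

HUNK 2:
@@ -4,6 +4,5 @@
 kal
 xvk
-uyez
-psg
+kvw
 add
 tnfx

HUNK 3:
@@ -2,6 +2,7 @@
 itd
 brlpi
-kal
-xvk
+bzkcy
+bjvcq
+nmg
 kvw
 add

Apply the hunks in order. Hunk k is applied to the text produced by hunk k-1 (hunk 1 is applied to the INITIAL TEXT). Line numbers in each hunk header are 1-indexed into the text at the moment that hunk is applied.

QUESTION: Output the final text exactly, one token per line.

Hunk 1: at line 4 remove [pffio,mfcqs,drlcj] add [uyez] -> 9 lines: orun itd brlpi kal xvk uyez psg add tnfx
Hunk 2: at line 4 remove [uyez,psg] add [kvw] -> 8 lines: orun itd brlpi kal xvk kvw add tnfx
Hunk 3: at line 2 remove [kal,xvk] add [bzkcy,bjvcq,nmg] -> 9 lines: orun itd brlpi bzkcy bjvcq nmg kvw add tnfx

Answer: orun
itd
brlpi
bzkcy
bjvcq
nmg
kvw
add
tnfx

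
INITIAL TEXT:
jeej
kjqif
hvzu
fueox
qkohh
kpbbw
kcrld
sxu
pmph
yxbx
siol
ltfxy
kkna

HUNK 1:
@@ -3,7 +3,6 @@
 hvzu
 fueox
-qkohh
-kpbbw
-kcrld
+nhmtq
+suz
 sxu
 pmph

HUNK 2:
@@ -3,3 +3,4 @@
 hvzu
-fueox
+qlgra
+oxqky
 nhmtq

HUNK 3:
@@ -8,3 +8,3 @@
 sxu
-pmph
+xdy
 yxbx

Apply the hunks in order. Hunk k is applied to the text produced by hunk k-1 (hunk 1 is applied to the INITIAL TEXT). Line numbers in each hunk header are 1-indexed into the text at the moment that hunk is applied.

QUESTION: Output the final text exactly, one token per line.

Answer: jeej
kjqif
hvzu
qlgra
oxqky
nhmtq
suz
sxu
xdy
yxbx
siol
ltfxy
kkna

Derivation:
Hunk 1: at line 3 remove [qkohh,kpbbw,kcrld] add [nhmtq,suz] -> 12 lines: jeej kjqif hvzu fueox nhmtq suz sxu pmph yxbx siol ltfxy kkna
Hunk 2: at line 3 remove [fueox] add [qlgra,oxqky] -> 13 lines: jeej kjqif hvzu qlgra oxqky nhmtq suz sxu pmph yxbx siol ltfxy kkna
Hunk 3: at line 8 remove [pmph] add [xdy] -> 13 lines: jeej kjqif hvzu qlgra oxqky nhmtq suz sxu xdy yxbx siol ltfxy kkna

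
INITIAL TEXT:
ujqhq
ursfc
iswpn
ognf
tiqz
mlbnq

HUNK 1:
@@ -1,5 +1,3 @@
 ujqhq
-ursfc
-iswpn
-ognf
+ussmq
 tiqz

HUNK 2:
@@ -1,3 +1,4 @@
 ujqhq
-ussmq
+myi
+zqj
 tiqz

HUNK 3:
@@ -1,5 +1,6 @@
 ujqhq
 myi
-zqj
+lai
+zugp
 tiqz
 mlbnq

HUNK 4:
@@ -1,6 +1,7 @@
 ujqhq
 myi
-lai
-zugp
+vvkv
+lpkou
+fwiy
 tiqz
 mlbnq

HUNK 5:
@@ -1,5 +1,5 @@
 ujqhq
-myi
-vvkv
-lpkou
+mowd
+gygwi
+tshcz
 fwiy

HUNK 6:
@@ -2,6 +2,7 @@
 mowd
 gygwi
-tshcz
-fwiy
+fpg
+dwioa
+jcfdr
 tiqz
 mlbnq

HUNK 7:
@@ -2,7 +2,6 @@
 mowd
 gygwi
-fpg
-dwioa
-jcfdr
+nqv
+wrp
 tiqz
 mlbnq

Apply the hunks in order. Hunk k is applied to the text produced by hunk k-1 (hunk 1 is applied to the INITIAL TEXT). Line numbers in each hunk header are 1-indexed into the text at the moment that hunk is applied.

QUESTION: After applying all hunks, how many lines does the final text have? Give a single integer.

Answer: 7

Derivation:
Hunk 1: at line 1 remove [ursfc,iswpn,ognf] add [ussmq] -> 4 lines: ujqhq ussmq tiqz mlbnq
Hunk 2: at line 1 remove [ussmq] add [myi,zqj] -> 5 lines: ujqhq myi zqj tiqz mlbnq
Hunk 3: at line 1 remove [zqj] add [lai,zugp] -> 6 lines: ujqhq myi lai zugp tiqz mlbnq
Hunk 4: at line 1 remove [lai,zugp] add [vvkv,lpkou,fwiy] -> 7 lines: ujqhq myi vvkv lpkou fwiy tiqz mlbnq
Hunk 5: at line 1 remove [myi,vvkv,lpkou] add [mowd,gygwi,tshcz] -> 7 lines: ujqhq mowd gygwi tshcz fwiy tiqz mlbnq
Hunk 6: at line 2 remove [tshcz,fwiy] add [fpg,dwioa,jcfdr] -> 8 lines: ujqhq mowd gygwi fpg dwioa jcfdr tiqz mlbnq
Hunk 7: at line 2 remove [fpg,dwioa,jcfdr] add [nqv,wrp] -> 7 lines: ujqhq mowd gygwi nqv wrp tiqz mlbnq
Final line count: 7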